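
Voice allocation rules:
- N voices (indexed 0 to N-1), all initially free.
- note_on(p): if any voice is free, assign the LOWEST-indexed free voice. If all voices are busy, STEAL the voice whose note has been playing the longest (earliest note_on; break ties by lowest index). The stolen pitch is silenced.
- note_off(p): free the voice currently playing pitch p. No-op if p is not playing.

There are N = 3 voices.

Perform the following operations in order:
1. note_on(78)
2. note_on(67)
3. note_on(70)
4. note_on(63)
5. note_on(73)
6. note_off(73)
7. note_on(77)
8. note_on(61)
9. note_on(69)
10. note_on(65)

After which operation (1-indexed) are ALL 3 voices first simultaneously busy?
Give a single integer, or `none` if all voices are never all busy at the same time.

Answer: 3

Derivation:
Op 1: note_on(78): voice 0 is free -> assigned | voices=[78 - -]
Op 2: note_on(67): voice 1 is free -> assigned | voices=[78 67 -]
Op 3: note_on(70): voice 2 is free -> assigned | voices=[78 67 70]
Op 4: note_on(63): all voices busy, STEAL voice 0 (pitch 78, oldest) -> assign | voices=[63 67 70]
Op 5: note_on(73): all voices busy, STEAL voice 1 (pitch 67, oldest) -> assign | voices=[63 73 70]
Op 6: note_off(73): free voice 1 | voices=[63 - 70]
Op 7: note_on(77): voice 1 is free -> assigned | voices=[63 77 70]
Op 8: note_on(61): all voices busy, STEAL voice 2 (pitch 70, oldest) -> assign | voices=[63 77 61]
Op 9: note_on(69): all voices busy, STEAL voice 0 (pitch 63, oldest) -> assign | voices=[69 77 61]
Op 10: note_on(65): all voices busy, STEAL voice 1 (pitch 77, oldest) -> assign | voices=[69 65 61]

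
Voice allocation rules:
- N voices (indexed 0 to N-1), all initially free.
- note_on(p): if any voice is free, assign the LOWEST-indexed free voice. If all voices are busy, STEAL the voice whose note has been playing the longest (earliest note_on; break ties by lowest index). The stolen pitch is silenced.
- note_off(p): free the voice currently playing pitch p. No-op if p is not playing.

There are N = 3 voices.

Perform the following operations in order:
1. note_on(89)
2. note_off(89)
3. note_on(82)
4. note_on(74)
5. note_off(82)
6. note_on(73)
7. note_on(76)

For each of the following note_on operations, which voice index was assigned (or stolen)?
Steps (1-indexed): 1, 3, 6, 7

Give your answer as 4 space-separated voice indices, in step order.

Answer: 0 0 0 2

Derivation:
Op 1: note_on(89): voice 0 is free -> assigned | voices=[89 - -]
Op 2: note_off(89): free voice 0 | voices=[- - -]
Op 3: note_on(82): voice 0 is free -> assigned | voices=[82 - -]
Op 4: note_on(74): voice 1 is free -> assigned | voices=[82 74 -]
Op 5: note_off(82): free voice 0 | voices=[- 74 -]
Op 6: note_on(73): voice 0 is free -> assigned | voices=[73 74 -]
Op 7: note_on(76): voice 2 is free -> assigned | voices=[73 74 76]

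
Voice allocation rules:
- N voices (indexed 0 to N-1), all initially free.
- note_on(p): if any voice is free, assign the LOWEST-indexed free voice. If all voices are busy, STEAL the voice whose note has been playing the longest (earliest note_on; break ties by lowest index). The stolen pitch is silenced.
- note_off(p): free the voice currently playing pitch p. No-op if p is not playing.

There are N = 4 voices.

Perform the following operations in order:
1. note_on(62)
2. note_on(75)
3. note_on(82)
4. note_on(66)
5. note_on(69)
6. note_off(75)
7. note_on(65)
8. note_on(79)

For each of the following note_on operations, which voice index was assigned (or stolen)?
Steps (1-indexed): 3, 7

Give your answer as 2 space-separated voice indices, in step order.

Op 1: note_on(62): voice 0 is free -> assigned | voices=[62 - - -]
Op 2: note_on(75): voice 1 is free -> assigned | voices=[62 75 - -]
Op 3: note_on(82): voice 2 is free -> assigned | voices=[62 75 82 -]
Op 4: note_on(66): voice 3 is free -> assigned | voices=[62 75 82 66]
Op 5: note_on(69): all voices busy, STEAL voice 0 (pitch 62, oldest) -> assign | voices=[69 75 82 66]
Op 6: note_off(75): free voice 1 | voices=[69 - 82 66]
Op 7: note_on(65): voice 1 is free -> assigned | voices=[69 65 82 66]
Op 8: note_on(79): all voices busy, STEAL voice 2 (pitch 82, oldest) -> assign | voices=[69 65 79 66]

Answer: 2 1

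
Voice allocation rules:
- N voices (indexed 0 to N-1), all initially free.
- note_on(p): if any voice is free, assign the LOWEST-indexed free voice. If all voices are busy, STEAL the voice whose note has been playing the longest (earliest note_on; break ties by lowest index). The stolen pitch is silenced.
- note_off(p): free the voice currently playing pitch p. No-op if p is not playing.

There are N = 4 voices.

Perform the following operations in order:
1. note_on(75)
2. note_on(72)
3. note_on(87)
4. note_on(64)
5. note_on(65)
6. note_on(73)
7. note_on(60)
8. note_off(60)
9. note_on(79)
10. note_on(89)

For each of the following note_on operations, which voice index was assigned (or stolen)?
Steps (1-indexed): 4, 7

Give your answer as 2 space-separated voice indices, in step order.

Op 1: note_on(75): voice 0 is free -> assigned | voices=[75 - - -]
Op 2: note_on(72): voice 1 is free -> assigned | voices=[75 72 - -]
Op 3: note_on(87): voice 2 is free -> assigned | voices=[75 72 87 -]
Op 4: note_on(64): voice 3 is free -> assigned | voices=[75 72 87 64]
Op 5: note_on(65): all voices busy, STEAL voice 0 (pitch 75, oldest) -> assign | voices=[65 72 87 64]
Op 6: note_on(73): all voices busy, STEAL voice 1 (pitch 72, oldest) -> assign | voices=[65 73 87 64]
Op 7: note_on(60): all voices busy, STEAL voice 2 (pitch 87, oldest) -> assign | voices=[65 73 60 64]
Op 8: note_off(60): free voice 2 | voices=[65 73 - 64]
Op 9: note_on(79): voice 2 is free -> assigned | voices=[65 73 79 64]
Op 10: note_on(89): all voices busy, STEAL voice 3 (pitch 64, oldest) -> assign | voices=[65 73 79 89]

Answer: 3 2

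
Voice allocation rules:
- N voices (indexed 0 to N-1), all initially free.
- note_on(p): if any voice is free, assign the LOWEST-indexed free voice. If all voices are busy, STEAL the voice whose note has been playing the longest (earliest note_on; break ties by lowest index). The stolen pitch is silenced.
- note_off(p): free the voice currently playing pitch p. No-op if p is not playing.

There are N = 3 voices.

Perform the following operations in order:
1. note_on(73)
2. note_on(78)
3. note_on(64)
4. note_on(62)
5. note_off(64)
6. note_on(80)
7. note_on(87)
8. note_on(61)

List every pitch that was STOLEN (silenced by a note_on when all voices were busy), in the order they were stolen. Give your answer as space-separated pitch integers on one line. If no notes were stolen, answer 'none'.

Op 1: note_on(73): voice 0 is free -> assigned | voices=[73 - -]
Op 2: note_on(78): voice 1 is free -> assigned | voices=[73 78 -]
Op 3: note_on(64): voice 2 is free -> assigned | voices=[73 78 64]
Op 4: note_on(62): all voices busy, STEAL voice 0 (pitch 73, oldest) -> assign | voices=[62 78 64]
Op 5: note_off(64): free voice 2 | voices=[62 78 -]
Op 6: note_on(80): voice 2 is free -> assigned | voices=[62 78 80]
Op 7: note_on(87): all voices busy, STEAL voice 1 (pitch 78, oldest) -> assign | voices=[62 87 80]
Op 8: note_on(61): all voices busy, STEAL voice 0 (pitch 62, oldest) -> assign | voices=[61 87 80]

Answer: 73 78 62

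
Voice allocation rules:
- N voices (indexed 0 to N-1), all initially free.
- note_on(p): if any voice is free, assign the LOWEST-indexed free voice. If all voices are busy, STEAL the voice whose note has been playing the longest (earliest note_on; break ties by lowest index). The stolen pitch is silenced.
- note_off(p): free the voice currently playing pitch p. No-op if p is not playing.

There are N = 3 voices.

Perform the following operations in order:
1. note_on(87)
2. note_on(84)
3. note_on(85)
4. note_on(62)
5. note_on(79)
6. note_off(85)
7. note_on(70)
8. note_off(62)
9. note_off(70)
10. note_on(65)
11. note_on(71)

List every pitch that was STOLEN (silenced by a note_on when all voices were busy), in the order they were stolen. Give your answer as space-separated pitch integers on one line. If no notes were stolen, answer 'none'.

Op 1: note_on(87): voice 0 is free -> assigned | voices=[87 - -]
Op 2: note_on(84): voice 1 is free -> assigned | voices=[87 84 -]
Op 3: note_on(85): voice 2 is free -> assigned | voices=[87 84 85]
Op 4: note_on(62): all voices busy, STEAL voice 0 (pitch 87, oldest) -> assign | voices=[62 84 85]
Op 5: note_on(79): all voices busy, STEAL voice 1 (pitch 84, oldest) -> assign | voices=[62 79 85]
Op 6: note_off(85): free voice 2 | voices=[62 79 -]
Op 7: note_on(70): voice 2 is free -> assigned | voices=[62 79 70]
Op 8: note_off(62): free voice 0 | voices=[- 79 70]
Op 9: note_off(70): free voice 2 | voices=[- 79 -]
Op 10: note_on(65): voice 0 is free -> assigned | voices=[65 79 -]
Op 11: note_on(71): voice 2 is free -> assigned | voices=[65 79 71]

Answer: 87 84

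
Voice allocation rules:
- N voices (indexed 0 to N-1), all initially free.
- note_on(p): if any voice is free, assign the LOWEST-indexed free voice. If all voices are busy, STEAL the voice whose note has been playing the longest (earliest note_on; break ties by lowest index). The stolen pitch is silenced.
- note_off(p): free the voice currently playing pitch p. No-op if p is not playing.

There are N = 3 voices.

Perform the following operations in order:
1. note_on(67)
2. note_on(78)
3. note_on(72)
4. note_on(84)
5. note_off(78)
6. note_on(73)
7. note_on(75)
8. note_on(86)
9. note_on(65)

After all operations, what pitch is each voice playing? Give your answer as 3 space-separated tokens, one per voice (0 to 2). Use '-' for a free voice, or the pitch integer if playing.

Op 1: note_on(67): voice 0 is free -> assigned | voices=[67 - -]
Op 2: note_on(78): voice 1 is free -> assigned | voices=[67 78 -]
Op 3: note_on(72): voice 2 is free -> assigned | voices=[67 78 72]
Op 4: note_on(84): all voices busy, STEAL voice 0 (pitch 67, oldest) -> assign | voices=[84 78 72]
Op 5: note_off(78): free voice 1 | voices=[84 - 72]
Op 6: note_on(73): voice 1 is free -> assigned | voices=[84 73 72]
Op 7: note_on(75): all voices busy, STEAL voice 2 (pitch 72, oldest) -> assign | voices=[84 73 75]
Op 8: note_on(86): all voices busy, STEAL voice 0 (pitch 84, oldest) -> assign | voices=[86 73 75]
Op 9: note_on(65): all voices busy, STEAL voice 1 (pitch 73, oldest) -> assign | voices=[86 65 75]

Answer: 86 65 75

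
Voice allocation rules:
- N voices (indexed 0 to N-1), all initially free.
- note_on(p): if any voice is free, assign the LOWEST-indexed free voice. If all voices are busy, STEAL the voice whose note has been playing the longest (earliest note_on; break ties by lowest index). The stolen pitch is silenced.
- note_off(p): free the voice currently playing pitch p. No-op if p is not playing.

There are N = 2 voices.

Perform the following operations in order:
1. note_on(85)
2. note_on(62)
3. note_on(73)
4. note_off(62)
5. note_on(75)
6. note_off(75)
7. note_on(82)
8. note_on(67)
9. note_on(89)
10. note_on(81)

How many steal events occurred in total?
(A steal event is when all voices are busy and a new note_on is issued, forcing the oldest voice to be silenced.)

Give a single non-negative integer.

Op 1: note_on(85): voice 0 is free -> assigned | voices=[85 -]
Op 2: note_on(62): voice 1 is free -> assigned | voices=[85 62]
Op 3: note_on(73): all voices busy, STEAL voice 0 (pitch 85, oldest) -> assign | voices=[73 62]
Op 4: note_off(62): free voice 1 | voices=[73 -]
Op 5: note_on(75): voice 1 is free -> assigned | voices=[73 75]
Op 6: note_off(75): free voice 1 | voices=[73 -]
Op 7: note_on(82): voice 1 is free -> assigned | voices=[73 82]
Op 8: note_on(67): all voices busy, STEAL voice 0 (pitch 73, oldest) -> assign | voices=[67 82]
Op 9: note_on(89): all voices busy, STEAL voice 1 (pitch 82, oldest) -> assign | voices=[67 89]
Op 10: note_on(81): all voices busy, STEAL voice 0 (pitch 67, oldest) -> assign | voices=[81 89]

Answer: 4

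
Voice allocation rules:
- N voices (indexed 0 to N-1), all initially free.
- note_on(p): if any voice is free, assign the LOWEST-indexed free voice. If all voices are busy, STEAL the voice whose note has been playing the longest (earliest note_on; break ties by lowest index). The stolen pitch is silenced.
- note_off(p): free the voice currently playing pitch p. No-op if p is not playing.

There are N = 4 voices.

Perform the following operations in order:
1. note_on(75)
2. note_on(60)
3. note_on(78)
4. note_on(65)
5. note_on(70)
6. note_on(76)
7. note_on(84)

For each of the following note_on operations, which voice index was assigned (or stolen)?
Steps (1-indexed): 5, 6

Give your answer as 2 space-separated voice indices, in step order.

Answer: 0 1

Derivation:
Op 1: note_on(75): voice 0 is free -> assigned | voices=[75 - - -]
Op 2: note_on(60): voice 1 is free -> assigned | voices=[75 60 - -]
Op 3: note_on(78): voice 2 is free -> assigned | voices=[75 60 78 -]
Op 4: note_on(65): voice 3 is free -> assigned | voices=[75 60 78 65]
Op 5: note_on(70): all voices busy, STEAL voice 0 (pitch 75, oldest) -> assign | voices=[70 60 78 65]
Op 6: note_on(76): all voices busy, STEAL voice 1 (pitch 60, oldest) -> assign | voices=[70 76 78 65]
Op 7: note_on(84): all voices busy, STEAL voice 2 (pitch 78, oldest) -> assign | voices=[70 76 84 65]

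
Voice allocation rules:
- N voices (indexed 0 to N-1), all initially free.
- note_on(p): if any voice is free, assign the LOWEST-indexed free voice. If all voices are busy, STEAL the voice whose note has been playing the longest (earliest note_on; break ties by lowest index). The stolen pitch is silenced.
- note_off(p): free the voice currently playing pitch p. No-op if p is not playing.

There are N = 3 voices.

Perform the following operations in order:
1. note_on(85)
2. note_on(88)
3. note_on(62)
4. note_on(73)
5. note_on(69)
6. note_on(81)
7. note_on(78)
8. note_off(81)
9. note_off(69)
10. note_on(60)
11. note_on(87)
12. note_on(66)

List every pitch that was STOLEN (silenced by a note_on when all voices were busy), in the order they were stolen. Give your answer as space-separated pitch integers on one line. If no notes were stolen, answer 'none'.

Answer: 85 88 62 73 78

Derivation:
Op 1: note_on(85): voice 0 is free -> assigned | voices=[85 - -]
Op 2: note_on(88): voice 1 is free -> assigned | voices=[85 88 -]
Op 3: note_on(62): voice 2 is free -> assigned | voices=[85 88 62]
Op 4: note_on(73): all voices busy, STEAL voice 0 (pitch 85, oldest) -> assign | voices=[73 88 62]
Op 5: note_on(69): all voices busy, STEAL voice 1 (pitch 88, oldest) -> assign | voices=[73 69 62]
Op 6: note_on(81): all voices busy, STEAL voice 2 (pitch 62, oldest) -> assign | voices=[73 69 81]
Op 7: note_on(78): all voices busy, STEAL voice 0 (pitch 73, oldest) -> assign | voices=[78 69 81]
Op 8: note_off(81): free voice 2 | voices=[78 69 -]
Op 9: note_off(69): free voice 1 | voices=[78 - -]
Op 10: note_on(60): voice 1 is free -> assigned | voices=[78 60 -]
Op 11: note_on(87): voice 2 is free -> assigned | voices=[78 60 87]
Op 12: note_on(66): all voices busy, STEAL voice 0 (pitch 78, oldest) -> assign | voices=[66 60 87]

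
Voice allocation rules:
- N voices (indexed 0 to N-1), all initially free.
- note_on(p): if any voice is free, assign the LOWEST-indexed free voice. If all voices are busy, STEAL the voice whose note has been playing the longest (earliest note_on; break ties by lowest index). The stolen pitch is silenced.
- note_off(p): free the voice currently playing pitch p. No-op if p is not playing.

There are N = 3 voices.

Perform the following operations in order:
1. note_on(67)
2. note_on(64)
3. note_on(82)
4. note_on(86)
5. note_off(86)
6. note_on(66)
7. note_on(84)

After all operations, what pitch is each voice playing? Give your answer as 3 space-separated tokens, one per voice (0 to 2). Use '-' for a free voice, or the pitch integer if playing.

Op 1: note_on(67): voice 0 is free -> assigned | voices=[67 - -]
Op 2: note_on(64): voice 1 is free -> assigned | voices=[67 64 -]
Op 3: note_on(82): voice 2 is free -> assigned | voices=[67 64 82]
Op 4: note_on(86): all voices busy, STEAL voice 0 (pitch 67, oldest) -> assign | voices=[86 64 82]
Op 5: note_off(86): free voice 0 | voices=[- 64 82]
Op 6: note_on(66): voice 0 is free -> assigned | voices=[66 64 82]
Op 7: note_on(84): all voices busy, STEAL voice 1 (pitch 64, oldest) -> assign | voices=[66 84 82]

Answer: 66 84 82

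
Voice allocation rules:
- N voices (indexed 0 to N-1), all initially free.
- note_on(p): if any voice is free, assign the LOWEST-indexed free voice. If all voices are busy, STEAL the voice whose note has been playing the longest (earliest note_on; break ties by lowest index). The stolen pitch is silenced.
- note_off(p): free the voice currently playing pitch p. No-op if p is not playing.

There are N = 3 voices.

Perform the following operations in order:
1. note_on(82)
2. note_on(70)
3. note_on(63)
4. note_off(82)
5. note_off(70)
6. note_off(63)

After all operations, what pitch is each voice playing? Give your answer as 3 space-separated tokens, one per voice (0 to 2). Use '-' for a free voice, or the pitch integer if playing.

Op 1: note_on(82): voice 0 is free -> assigned | voices=[82 - -]
Op 2: note_on(70): voice 1 is free -> assigned | voices=[82 70 -]
Op 3: note_on(63): voice 2 is free -> assigned | voices=[82 70 63]
Op 4: note_off(82): free voice 0 | voices=[- 70 63]
Op 5: note_off(70): free voice 1 | voices=[- - 63]
Op 6: note_off(63): free voice 2 | voices=[- - -]

Answer: - - -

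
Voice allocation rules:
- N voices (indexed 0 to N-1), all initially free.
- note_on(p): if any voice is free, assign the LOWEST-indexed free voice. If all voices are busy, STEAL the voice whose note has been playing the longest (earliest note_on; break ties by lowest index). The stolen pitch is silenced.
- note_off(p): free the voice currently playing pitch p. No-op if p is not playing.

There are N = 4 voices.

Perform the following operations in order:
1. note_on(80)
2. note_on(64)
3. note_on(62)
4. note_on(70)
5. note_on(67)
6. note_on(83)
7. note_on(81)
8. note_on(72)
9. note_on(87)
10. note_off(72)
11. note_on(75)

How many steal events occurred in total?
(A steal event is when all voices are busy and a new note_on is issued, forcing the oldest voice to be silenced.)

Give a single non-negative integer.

Op 1: note_on(80): voice 0 is free -> assigned | voices=[80 - - -]
Op 2: note_on(64): voice 1 is free -> assigned | voices=[80 64 - -]
Op 3: note_on(62): voice 2 is free -> assigned | voices=[80 64 62 -]
Op 4: note_on(70): voice 3 is free -> assigned | voices=[80 64 62 70]
Op 5: note_on(67): all voices busy, STEAL voice 0 (pitch 80, oldest) -> assign | voices=[67 64 62 70]
Op 6: note_on(83): all voices busy, STEAL voice 1 (pitch 64, oldest) -> assign | voices=[67 83 62 70]
Op 7: note_on(81): all voices busy, STEAL voice 2 (pitch 62, oldest) -> assign | voices=[67 83 81 70]
Op 8: note_on(72): all voices busy, STEAL voice 3 (pitch 70, oldest) -> assign | voices=[67 83 81 72]
Op 9: note_on(87): all voices busy, STEAL voice 0 (pitch 67, oldest) -> assign | voices=[87 83 81 72]
Op 10: note_off(72): free voice 3 | voices=[87 83 81 -]
Op 11: note_on(75): voice 3 is free -> assigned | voices=[87 83 81 75]

Answer: 5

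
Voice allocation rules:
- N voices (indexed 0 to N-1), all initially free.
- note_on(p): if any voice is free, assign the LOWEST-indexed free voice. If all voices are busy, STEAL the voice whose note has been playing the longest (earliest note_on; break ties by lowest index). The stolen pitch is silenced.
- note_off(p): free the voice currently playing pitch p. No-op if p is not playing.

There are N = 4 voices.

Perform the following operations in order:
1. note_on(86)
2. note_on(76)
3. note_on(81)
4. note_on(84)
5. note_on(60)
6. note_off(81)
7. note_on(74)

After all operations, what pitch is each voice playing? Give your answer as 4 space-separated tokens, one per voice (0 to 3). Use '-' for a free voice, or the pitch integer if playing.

Op 1: note_on(86): voice 0 is free -> assigned | voices=[86 - - -]
Op 2: note_on(76): voice 1 is free -> assigned | voices=[86 76 - -]
Op 3: note_on(81): voice 2 is free -> assigned | voices=[86 76 81 -]
Op 4: note_on(84): voice 3 is free -> assigned | voices=[86 76 81 84]
Op 5: note_on(60): all voices busy, STEAL voice 0 (pitch 86, oldest) -> assign | voices=[60 76 81 84]
Op 6: note_off(81): free voice 2 | voices=[60 76 - 84]
Op 7: note_on(74): voice 2 is free -> assigned | voices=[60 76 74 84]

Answer: 60 76 74 84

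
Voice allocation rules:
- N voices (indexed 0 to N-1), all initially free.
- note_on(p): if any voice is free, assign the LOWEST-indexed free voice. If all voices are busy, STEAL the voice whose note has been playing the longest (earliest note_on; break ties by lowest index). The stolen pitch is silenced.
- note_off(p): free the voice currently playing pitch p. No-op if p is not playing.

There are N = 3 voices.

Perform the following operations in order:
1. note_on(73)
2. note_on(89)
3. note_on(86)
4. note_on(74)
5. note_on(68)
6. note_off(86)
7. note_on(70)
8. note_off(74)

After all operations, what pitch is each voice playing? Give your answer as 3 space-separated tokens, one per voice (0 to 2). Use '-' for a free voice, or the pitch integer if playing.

Op 1: note_on(73): voice 0 is free -> assigned | voices=[73 - -]
Op 2: note_on(89): voice 1 is free -> assigned | voices=[73 89 -]
Op 3: note_on(86): voice 2 is free -> assigned | voices=[73 89 86]
Op 4: note_on(74): all voices busy, STEAL voice 0 (pitch 73, oldest) -> assign | voices=[74 89 86]
Op 5: note_on(68): all voices busy, STEAL voice 1 (pitch 89, oldest) -> assign | voices=[74 68 86]
Op 6: note_off(86): free voice 2 | voices=[74 68 -]
Op 7: note_on(70): voice 2 is free -> assigned | voices=[74 68 70]
Op 8: note_off(74): free voice 0 | voices=[- 68 70]

Answer: - 68 70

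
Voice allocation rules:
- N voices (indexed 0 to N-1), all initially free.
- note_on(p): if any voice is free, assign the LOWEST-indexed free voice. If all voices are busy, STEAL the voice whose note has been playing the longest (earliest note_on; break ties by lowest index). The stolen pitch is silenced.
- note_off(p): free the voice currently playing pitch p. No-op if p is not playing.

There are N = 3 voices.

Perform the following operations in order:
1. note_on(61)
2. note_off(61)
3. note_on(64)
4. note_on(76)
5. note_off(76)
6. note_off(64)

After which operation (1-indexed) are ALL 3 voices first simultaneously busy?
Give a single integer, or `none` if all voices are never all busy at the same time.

Op 1: note_on(61): voice 0 is free -> assigned | voices=[61 - -]
Op 2: note_off(61): free voice 0 | voices=[- - -]
Op 3: note_on(64): voice 0 is free -> assigned | voices=[64 - -]
Op 4: note_on(76): voice 1 is free -> assigned | voices=[64 76 -]
Op 5: note_off(76): free voice 1 | voices=[64 - -]
Op 6: note_off(64): free voice 0 | voices=[- - -]

Answer: none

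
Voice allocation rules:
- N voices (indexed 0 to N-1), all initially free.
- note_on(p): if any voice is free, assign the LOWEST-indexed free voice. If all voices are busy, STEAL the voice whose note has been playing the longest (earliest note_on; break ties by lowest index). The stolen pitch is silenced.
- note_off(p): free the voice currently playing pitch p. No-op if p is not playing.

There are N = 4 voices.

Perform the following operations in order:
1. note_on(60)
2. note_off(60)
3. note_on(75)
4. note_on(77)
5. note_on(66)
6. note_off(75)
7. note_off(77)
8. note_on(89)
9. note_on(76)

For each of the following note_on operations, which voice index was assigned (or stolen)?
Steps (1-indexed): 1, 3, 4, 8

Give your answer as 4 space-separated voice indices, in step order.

Answer: 0 0 1 0

Derivation:
Op 1: note_on(60): voice 0 is free -> assigned | voices=[60 - - -]
Op 2: note_off(60): free voice 0 | voices=[- - - -]
Op 3: note_on(75): voice 0 is free -> assigned | voices=[75 - - -]
Op 4: note_on(77): voice 1 is free -> assigned | voices=[75 77 - -]
Op 5: note_on(66): voice 2 is free -> assigned | voices=[75 77 66 -]
Op 6: note_off(75): free voice 0 | voices=[- 77 66 -]
Op 7: note_off(77): free voice 1 | voices=[- - 66 -]
Op 8: note_on(89): voice 0 is free -> assigned | voices=[89 - 66 -]
Op 9: note_on(76): voice 1 is free -> assigned | voices=[89 76 66 -]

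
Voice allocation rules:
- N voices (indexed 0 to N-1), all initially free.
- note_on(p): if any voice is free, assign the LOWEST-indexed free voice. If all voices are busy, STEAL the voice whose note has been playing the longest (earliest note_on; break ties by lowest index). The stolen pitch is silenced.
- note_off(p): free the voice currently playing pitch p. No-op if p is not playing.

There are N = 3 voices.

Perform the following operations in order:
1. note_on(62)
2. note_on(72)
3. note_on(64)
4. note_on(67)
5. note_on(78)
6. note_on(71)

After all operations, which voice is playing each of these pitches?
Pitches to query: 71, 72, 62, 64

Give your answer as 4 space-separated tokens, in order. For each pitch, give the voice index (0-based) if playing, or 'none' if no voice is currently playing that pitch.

Answer: 2 none none none

Derivation:
Op 1: note_on(62): voice 0 is free -> assigned | voices=[62 - -]
Op 2: note_on(72): voice 1 is free -> assigned | voices=[62 72 -]
Op 3: note_on(64): voice 2 is free -> assigned | voices=[62 72 64]
Op 4: note_on(67): all voices busy, STEAL voice 0 (pitch 62, oldest) -> assign | voices=[67 72 64]
Op 5: note_on(78): all voices busy, STEAL voice 1 (pitch 72, oldest) -> assign | voices=[67 78 64]
Op 6: note_on(71): all voices busy, STEAL voice 2 (pitch 64, oldest) -> assign | voices=[67 78 71]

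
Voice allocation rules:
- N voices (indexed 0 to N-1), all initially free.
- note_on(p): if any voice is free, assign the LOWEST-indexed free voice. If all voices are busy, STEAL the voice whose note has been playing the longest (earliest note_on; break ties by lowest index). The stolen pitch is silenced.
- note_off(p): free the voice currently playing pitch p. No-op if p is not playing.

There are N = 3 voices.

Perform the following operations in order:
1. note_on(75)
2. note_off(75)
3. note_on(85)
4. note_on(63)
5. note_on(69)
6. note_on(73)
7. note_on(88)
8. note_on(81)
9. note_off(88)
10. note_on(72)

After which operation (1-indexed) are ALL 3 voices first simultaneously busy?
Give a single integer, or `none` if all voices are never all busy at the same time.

Op 1: note_on(75): voice 0 is free -> assigned | voices=[75 - -]
Op 2: note_off(75): free voice 0 | voices=[- - -]
Op 3: note_on(85): voice 0 is free -> assigned | voices=[85 - -]
Op 4: note_on(63): voice 1 is free -> assigned | voices=[85 63 -]
Op 5: note_on(69): voice 2 is free -> assigned | voices=[85 63 69]
Op 6: note_on(73): all voices busy, STEAL voice 0 (pitch 85, oldest) -> assign | voices=[73 63 69]
Op 7: note_on(88): all voices busy, STEAL voice 1 (pitch 63, oldest) -> assign | voices=[73 88 69]
Op 8: note_on(81): all voices busy, STEAL voice 2 (pitch 69, oldest) -> assign | voices=[73 88 81]
Op 9: note_off(88): free voice 1 | voices=[73 - 81]
Op 10: note_on(72): voice 1 is free -> assigned | voices=[73 72 81]

Answer: 5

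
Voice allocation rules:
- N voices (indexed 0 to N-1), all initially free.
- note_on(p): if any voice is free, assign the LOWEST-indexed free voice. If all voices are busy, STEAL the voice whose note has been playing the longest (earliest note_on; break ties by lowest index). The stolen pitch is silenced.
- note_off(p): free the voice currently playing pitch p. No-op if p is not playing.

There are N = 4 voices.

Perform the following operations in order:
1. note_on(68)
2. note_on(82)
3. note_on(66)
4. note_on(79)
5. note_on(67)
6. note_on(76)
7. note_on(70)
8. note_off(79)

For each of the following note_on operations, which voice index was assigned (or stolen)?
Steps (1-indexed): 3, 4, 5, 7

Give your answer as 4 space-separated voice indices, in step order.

Answer: 2 3 0 2

Derivation:
Op 1: note_on(68): voice 0 is free -> assigned | voices=[68 - - -]
Op 2: note_on(82): voice 1 is free -> assigned | voices=[68 82 - -]
Op 3: note_on(66): voice 2 is free -> assigned | voices=[68 82 66 -]
Op 4: note_on(79): voice 3 is free -> assigned | voices=[68 82 66 79]
Op 5: note_on(67): all voices busy, STEAL voice 0 (pitch 68, oldest) -> assign | voices=[67 82 66 79]
Op 6: note_on(76): all voices busy, STEAL voice 1 (pitch 82, oldest) -> assign | voices=[67 76 66 79]
Op 7: note_on(70): all voices busy, STEAL voice 2 (pitch 66, oldest) -> assign | voices=[67 76 70 79]
Op 8: note_off(79): free voice 3 | voices=[67 76 70 -]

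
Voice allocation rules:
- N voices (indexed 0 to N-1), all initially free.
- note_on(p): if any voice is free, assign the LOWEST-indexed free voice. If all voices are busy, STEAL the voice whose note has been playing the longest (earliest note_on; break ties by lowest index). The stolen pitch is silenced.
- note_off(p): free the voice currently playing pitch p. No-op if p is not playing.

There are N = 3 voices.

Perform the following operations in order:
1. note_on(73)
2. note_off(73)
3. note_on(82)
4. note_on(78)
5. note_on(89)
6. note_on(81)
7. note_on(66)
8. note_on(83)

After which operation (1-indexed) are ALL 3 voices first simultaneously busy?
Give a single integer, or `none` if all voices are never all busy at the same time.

Op 1: note_on(73): voice 0 is free -> assigned | voices=[73 - -]
Op 2: note_off(73): free voice 0 | voices=[- - -]
Op 3: note_on(82): voice 0 is free -> assigned | voices=[82 - -]
Op 4: note_on(78): voice 1 is free -> assigned | voices=[82 78 -]
Op 5: note_on(89): voice 2 is free -> assigned | voices=[82 78 89]
Op 6: note_on(81): all voices busy, STEAL voice 0 (pitch 82, oldest) -> assign | voices=[81 78 89]
Op 7: note_on(66): all voices busy, STEAL voice 1 (pitch 78, oldest) -> assign | voices=[81 66 89]
Op 8: note_on(83): all voices busy, STEAL voice 2 (pitch 89, oldest) -> assign | voices=[81 66 83]

Answer: 5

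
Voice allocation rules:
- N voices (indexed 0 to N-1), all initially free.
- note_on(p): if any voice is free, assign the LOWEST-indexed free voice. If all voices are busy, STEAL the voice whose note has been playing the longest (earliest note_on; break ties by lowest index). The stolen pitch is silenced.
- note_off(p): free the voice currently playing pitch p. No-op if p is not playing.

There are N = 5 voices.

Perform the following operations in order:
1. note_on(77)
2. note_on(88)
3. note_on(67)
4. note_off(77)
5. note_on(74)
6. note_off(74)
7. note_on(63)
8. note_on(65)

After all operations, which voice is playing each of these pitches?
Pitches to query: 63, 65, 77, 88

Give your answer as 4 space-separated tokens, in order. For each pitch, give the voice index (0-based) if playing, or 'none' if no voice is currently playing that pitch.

Answer: 0 3 none 1

Derivation:
Op 1: note_on(77): voice 0 is free -> assigned | voices=[77 - - - -]
Op 2: note_on(88): voice 1 is free -> assigned | voices=[77 88 - - -]
Op 3: note_on(67): voice 2 is free -> assigned | voices=[77 88 67 - -]
Op 4: note_off(77): free voice 0 | voices=[- 88 67 - -]
Op 5: note_on(74): voice 0 is free -> assigned | voices=[74 88 67 - -]
Op 6: note_off(74): free voice 0 | voices=[- 88 67 - -]
Op 7: note_on(63): voice 0 is free -> assigned | voices=[63 88 67 - -]
Op 8: note_on(65): voice 3 is free -> assigned | voices=[63 88 67 65 -]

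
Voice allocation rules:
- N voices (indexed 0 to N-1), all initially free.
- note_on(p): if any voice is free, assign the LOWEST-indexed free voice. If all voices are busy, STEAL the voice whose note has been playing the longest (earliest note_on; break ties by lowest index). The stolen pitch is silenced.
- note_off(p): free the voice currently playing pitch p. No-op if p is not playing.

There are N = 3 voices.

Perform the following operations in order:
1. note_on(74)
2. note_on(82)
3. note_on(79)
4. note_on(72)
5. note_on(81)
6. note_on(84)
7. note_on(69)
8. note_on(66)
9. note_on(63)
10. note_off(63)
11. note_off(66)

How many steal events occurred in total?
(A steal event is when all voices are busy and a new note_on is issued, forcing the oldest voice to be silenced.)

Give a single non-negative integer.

Op 1: note_on(74): voice 0 is free -> assigned | voices=[74 - -]
Op 2: note_on(82): voice 1 is free -> assigned | voices=[74 82 -]
Op 3: note_on(79): voice 2 is free -> assigned | voices=[74 82 79]
Op 4: note_on(72): all voices busy, STEAL voice 0 (pitch 74, oldest) -> assign | voices=[72 82 79]
Op 5: note_on(81): all voices busy, STEAL voice 1 (pitch 82, oldest) -> assign | voices=[72 81 79]
Op 6: note_on(84): all voices busy, STEAL voice 2 (pitch 79, oldest) -> assign | voices=[72 81 84]
Op 7: note_on(69): all voices busy, STEAL voice 0 (pitch 72, oldest) -> assign | voices=[69 81 84]
Op 8: note_on(66): all voices busy, STEAL voice 1 (pitch 81, oldest) -> assign | voices=[69 66 84]
Op 9: note_on(63): all voices busy, STEAL voice 2 (pitch 84, oldest) -> assign | voices=[69 66 63]
Op 10: note_off(63): free voice 2 | voices=[69 66 -]
Op 11: note_off(66): free voice 1 | voices=[69 - -]

Answer: 6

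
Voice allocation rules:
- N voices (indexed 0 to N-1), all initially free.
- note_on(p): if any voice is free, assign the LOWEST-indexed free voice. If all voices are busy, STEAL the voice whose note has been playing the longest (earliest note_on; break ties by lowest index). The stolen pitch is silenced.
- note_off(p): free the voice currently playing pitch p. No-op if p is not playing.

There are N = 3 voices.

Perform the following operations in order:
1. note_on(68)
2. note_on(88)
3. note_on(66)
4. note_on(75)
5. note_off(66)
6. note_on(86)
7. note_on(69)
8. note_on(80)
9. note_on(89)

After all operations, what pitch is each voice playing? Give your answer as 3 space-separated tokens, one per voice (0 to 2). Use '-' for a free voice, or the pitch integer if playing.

Answer: 80 69 89

Derivation:
Op 1: note_on(68): voice 0 is free -> assigned | voices=[68 - -]
Op 2: note_on(88): voice 1 is free -> assigned | voices=[68 88 -]
Op 3: note_on(66): voice 2 is free -> assigned | voices=[68 88 66]
Op 4: note_on(75): all voices busy, STEAL voice 0 (pitch 68, oldest) -> assign | voices=[75 88 66]
Op 5: note_off(66): free voice 2 | voices=[75 88 -]
Op 6: note_on(86): voice 2 is free -> assigned | voices=[75 88 86]
Op 7: note_on(69): all voices busy, STEAL voice 1 (pitch 88, oldest) -> assign | voices=[75 69 86]
Op 8: note_on(80): all voices busy, STEAL voice 0 (pitch 75, oldest) -> assign | voices=[80 69 86]
Op 9: note_on(89): all voices busy, STEAL voice 2 (pitch 86, oldest) -> assign | voices=[80 69 89]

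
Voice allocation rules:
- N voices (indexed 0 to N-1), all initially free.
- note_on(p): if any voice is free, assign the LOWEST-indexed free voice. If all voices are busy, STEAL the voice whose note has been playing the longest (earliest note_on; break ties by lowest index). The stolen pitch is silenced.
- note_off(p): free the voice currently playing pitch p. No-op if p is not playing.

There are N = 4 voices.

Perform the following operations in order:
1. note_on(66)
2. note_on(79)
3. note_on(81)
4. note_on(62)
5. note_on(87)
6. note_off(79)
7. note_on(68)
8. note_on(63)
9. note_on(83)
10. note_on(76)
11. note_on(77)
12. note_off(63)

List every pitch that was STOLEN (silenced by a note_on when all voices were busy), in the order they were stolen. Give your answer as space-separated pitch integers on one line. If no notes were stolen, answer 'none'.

Op 1: note_on(66): voice 0 is free -> assigned | voices=[66 - - -]
Op 2: note_on(79): voice 1 is free -> assigned | voices=[66 79 - -]
Op 3: note_on(81): voice 2 is free -> assigned | voices=[66 79 81 -]
Op 4: note_on(62): voice 3 is free -> assigned | voices=[66 79 81 62]
Op 5: note_on(87): all voices busy, STEAL voice 0 (pitch 66, oldest) -> assign | voices=[87 79 81 62]
Op 6: note_off(79): free voice 1 | voices=[87 - 81 62]
Op 7: note_on(68): voice 1 is free -> assigned | voices=[87 68 81 62]
Op 8: note_on(63): all voices busy, STEAL voice 2 (pitch 81, oldest) -> assign | voices=[87 68 63 62]
Op 9: note_on(83): all voices busy, STEAL voice 3 (pitch 62, oldest) -> assign | voices=[87 68 63 83]
Op 10: note_on(76): all voices busy, STEAL voice 0 (pitch 87, oldest) -> assign | voices=[76 68 63 83]
Op 11: note_on(77): all voices busy, STEAL voice 1 (pitch 68, oldest) -> assign | voices=[76 77 63 83]
Op 12: note_off(63): free voice 2 | voices=[76 77 - 83]

Answer: 66 81 62 87 68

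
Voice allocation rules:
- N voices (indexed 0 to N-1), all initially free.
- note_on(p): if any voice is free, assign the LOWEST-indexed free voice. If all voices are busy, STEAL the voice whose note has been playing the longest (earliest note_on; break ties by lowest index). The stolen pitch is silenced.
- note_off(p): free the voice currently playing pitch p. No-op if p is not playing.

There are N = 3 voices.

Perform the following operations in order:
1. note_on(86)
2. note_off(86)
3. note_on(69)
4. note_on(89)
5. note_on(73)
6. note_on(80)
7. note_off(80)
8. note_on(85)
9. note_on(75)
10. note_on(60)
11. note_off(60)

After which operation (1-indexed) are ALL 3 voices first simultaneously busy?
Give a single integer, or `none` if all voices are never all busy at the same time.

Op 1: note_on(86): voice 0 is free -> assigned | voices=[86 - -]
Op 2: note_off(86): free voice 0 | voices=[- - -]
Op 3: note_on(69): voice 0 is free -> assigned | voices=[69 - -]
Op 4: note_on(89): voice 1 is free -> assigned | voices=[69 89 -]
Op 5: note_on(73): voice 2 is free -> assigned | voices=[69 89 73]
Op 6: note_on(80): all voices busy, STEAL voice 0 (pitch 69, oldest) -> assign | voices=[80 89 73]
Op 7: note_off(80): free voice 0 | voices=[- 89 73]
Op 8: note_on(85): voice 0 is free -> assigned | voices=[85 89 73]
Op 9: note_on(75): all voices busy, STEAL voice 1 (pitch 89, oldest) -> assign | voices=[85 75 73]
Op 10: note_on(60): all voices busy, STEAL voice 2 (pitch 73, oldest) -> assign | voices=[85 75 60]
Op 11: note_off(60): free voice 2 | voices=[85 75 -]

Answer: 5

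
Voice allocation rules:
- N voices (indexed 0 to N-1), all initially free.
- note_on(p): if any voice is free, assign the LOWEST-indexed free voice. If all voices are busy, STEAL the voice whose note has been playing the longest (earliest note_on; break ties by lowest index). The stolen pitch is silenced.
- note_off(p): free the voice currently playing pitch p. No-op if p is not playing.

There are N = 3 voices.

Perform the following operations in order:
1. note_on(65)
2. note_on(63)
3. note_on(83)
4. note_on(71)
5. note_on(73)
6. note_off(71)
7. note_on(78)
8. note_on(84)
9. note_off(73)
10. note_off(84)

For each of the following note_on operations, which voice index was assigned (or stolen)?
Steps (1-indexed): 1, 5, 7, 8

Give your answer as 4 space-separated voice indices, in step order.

Answer: 0 1 0 2

Derivation:
Op 1: note_on(65): voice 0 is free -> assigned | voices=[65 - -]
Op 2: note_on(63): voice 1 is free -> assigned | voices=[65 63 -]
Op 3: note_on(83): voice 2 is free -> assigned | voices=[65 63 83]
Op 4: note_on(71): all voices busy, STEAL voice 0 (pitch 65, oldest) -> assign | voices=[71 63 83]
Op 5: note_on(73): all voices busy, STEAL voice 1 (pitch 63, oldest) -> assign | voices=[71 73 83]
Op 6: note_off(71): free voice 0 | voices=[- 73 83]
Op 7: note_on(78): voice 0 is free -> assigned | voices=[78 73 83]
Op 8: note_on(84): all voices busy, STEAL voice 2 (pitch 83, oldest) -> assign | voices=[78 73 84]
Op 9: note_off(73): free voice 1 | voices=[78 - 84]
Op 10: note_off(84): free voice 2 | voices=[78 - -]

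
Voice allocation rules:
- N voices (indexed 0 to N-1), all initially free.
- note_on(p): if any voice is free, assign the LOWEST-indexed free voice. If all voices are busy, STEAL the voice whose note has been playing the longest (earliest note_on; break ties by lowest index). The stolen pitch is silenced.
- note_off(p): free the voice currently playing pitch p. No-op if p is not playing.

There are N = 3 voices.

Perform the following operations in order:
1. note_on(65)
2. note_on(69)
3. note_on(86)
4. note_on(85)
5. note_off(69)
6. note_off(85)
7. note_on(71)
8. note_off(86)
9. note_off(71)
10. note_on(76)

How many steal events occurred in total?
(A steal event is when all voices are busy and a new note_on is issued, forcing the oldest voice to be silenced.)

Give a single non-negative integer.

Answer: 1

Derivation:
Op 1: note_on(65): voice 0 is free -> assigned | voices=[65 - -]
Op 2: note_on(69): voice 1 is free -> assigned | voices=[65 69 -]
Op 3: note_on(86): voice 2 is free -> assigned | voices=[65 69 86]
Op 4: note_on(85): all voices busy, STEAL voice 0 (pitch 65, oldest) -> assign | voices=[85 69 86]
Op 5: note_off(69): free voice 1 | voices=[85 - 86]
Op 6: note_off(85): free voice 0 | voices=[- - 86]
Op 7: note_on(71): voice 0 is free -> assigned | voices=[71 - 86]
Op 8: note_off(86): free voice 2 | voices=[71 - -]
Op 9: note_off(71): free voice 0 | voices=[- - -]
Op 10: note_on(76): voice 0 is free -> assigned | voices=[76 - -]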